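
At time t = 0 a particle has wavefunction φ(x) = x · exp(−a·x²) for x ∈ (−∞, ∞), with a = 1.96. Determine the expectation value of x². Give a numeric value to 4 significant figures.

⟨x²⟩ = ∫ x²·|φ|² dx / ∫|φ|² dx (integrals over the domain).
Expand each integrand as polynomial × e^(−2ax²) and use ∫x^(2j)·e^(−2ax²) dx = (2j−1)!!/(4a)^j · √(π/(2a)), odd powers → 0; here √(π/(2a)) = 0.89522.
State is unnormalized: ∫|φ|² dx = 0.11419, and ∫φ*·x²·φ dx = 0.043694, so ⟨x²⟩ = 0.043694 / 0.11419.
⟨x²⟩ = 0.38265.

0.3827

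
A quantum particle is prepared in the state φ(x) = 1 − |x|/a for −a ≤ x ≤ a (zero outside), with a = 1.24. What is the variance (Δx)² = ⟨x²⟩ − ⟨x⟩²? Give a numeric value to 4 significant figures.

Compute ⟨x⟩ and ⟨x²⟩ separately, then (Δx)² = ⟨x²⟩ − ⟨x⟩².
φ is even, so ∫ over [−a, a] = 2∫₀ᵃ with φ = 1 − x/a there: ∫₀ᵃ (1 − x/a)² dx = a/3, ∫₀ᵃ x²(1 − x/a)² dx = a³/30, ∫₀ᵃ x⁴(1 − x/a)² dx = a⁵/105.
Normalization: ∫|φ|² dx = 0.82667.
⟨x⟩ = 0.0000 and ⟨x²⟩ = 0.15376.
(Δx)² = 0.15376 − (0.0000)² = 0.15376.

0.1538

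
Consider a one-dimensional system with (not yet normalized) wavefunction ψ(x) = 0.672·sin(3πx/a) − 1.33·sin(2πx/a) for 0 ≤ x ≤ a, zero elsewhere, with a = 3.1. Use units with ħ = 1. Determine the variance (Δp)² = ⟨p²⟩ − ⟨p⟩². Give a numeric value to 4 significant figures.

5.152

Compute ⟨p⟩ and ⟨p²⟩ separately; (Δp)² = ⟨p²⟩ − ⟨p⟩².
d²/dx² sin(jπx/a) = −(jπ/a)²·sin(jπx/a); on 0 ≤ x ≤ a, ∫sin²(jπx/a) dx = a/2 and ∫sin(jπx/a)·sin(lπx/a) dx = 0 for j ≠ l, so only diagonal terms survive in ∫|ψ|² and ∫ψ·ψ″; ∫ψ·ψ′ dx = [ψ²/2] between the walls = 0.
Normalization: ∫|ψ|² dx = 3.4418.
⟨p⟩ = 0.0000 and ⟨p²⟩ = 5.1524.
(Δp)² = 5.1524 − (0.0000)² = 5.1524.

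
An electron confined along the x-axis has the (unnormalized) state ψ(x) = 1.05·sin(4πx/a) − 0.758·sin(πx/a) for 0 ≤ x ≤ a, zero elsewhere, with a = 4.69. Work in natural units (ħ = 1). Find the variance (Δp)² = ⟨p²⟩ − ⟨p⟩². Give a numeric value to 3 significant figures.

Compute ⟨p⟩ and ⟨p²⟩ separately; (Δp)² = ⟨p²⟩ − ⟨p⟩².
d²/dx² sin(jπx/a) = −(jπ/a)²·sin(jπx/a); on 0 ≤ x ≤ a, ∫sin²(jπx/a) dx = a/2 and ∫sin(jπx/a)·sin(lπx/a) dx = 0 for j ≠ l, so only diagonal terms survive in ∫|ψ|² and ∫ψ·ψ″; ∫ψ·ψ′ dx = [ψ²/2] between the walls = 0.
Normalization: ∫|ψ|² dx = 3.9327.
⟨p⟩ = 0.0000 and ⟨p²⟩ = 4.8733.
(Δp)² = 4.8733 − (0.0000)² = 4.8733.

4.87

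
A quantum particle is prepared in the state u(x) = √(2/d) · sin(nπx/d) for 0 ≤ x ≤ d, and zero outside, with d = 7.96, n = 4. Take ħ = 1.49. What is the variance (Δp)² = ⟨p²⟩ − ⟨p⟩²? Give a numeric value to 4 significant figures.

Compute ⟨p⟩ and ⟨p²⟩ separately; (Δp)² = ⟨p²⟩ − ⟨p⟩².
d/dx sin(nπx/d) = (nπ/d)·cos(nπx/d) and d²/dx² sin(nπx/d) = −(nπ/d)²·sin(nπx/d); on 0 ≤ x ≤ d, ∫sin²(nπx/d) dx = d/2 and ∫sin(nπx/d)·cos(nπx/d) dx = 0.
⟨p⟩ = 0.0000 and ⟨p²⟩ = 5.5331.
(Δp)² = 5.5331 − (0.0000)² = 5.5331.

5.533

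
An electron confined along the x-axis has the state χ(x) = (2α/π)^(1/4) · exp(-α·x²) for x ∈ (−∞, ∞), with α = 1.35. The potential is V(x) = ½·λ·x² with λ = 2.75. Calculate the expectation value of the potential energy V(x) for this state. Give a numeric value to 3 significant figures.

0.255

⟨V⟩ = ∫ V(x)·|χ|² dx.
Gaussian moments: ∫x^(2j)·e^(−2αx²) dx = (2j−1)!!/(4α)^j · √(π/(2α)), odd powers integrate to 0; here √(π/(2α)) = 1.0787.
⟨V⟩ = 0.25463.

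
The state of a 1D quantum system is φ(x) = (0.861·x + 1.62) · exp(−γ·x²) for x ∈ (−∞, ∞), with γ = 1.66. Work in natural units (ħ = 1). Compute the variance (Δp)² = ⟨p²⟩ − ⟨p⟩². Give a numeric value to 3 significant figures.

1.80

Compute ⟨p⟩ and ⟨p²⟩ separately; (Δp)² = ⟨p²⟩ − ⟨p⟩².
Expand each integrand as polynomial × e^(−2γx²) and use ∫x^(2j)·e^(−2γx²) dx = (2j−1)!!/(4γ)^j · √(π/(2γ)), odd powers → 0; here √(π/(2γ)) = 0.97276. Differentiate with the product rule, d/dx e^(−γx²) = −2γx·e^(−γx²).
Normalization: ∫|φ|² dx = 2.6615.
⟨p⟩ = 0.0000 and ⟨p²⟩ = 1.7955.
(Δp)² = 1.7955 − (0.0000)² = 1.7955.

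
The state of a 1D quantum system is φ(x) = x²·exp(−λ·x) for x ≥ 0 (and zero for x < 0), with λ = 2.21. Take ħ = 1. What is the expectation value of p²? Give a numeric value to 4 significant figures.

1.628

p² φ = −ħ² d²φ/dx²; ⟨p²⟩ = −ħ² ∫ φ*·φ'' dx / ∫|φ|² dx.
Differentiate x²·exp(−λ·x) with the product rule; every integrand then reduces to terms xʲ·e^(−2λx) on [0, ∞), with ∫₀^∞ xʲ·e^(−2λx) dx = j!/(2λ)^(j+1).
State is unnormalized: ∫|φ|² dx = 0.014227, and ∫φ*·(−ħ² φ'') dx = 0.023161, so ⟨p²⟩ = 0.023161 / 0.014227.
⟨p²⟩ = 1.6280.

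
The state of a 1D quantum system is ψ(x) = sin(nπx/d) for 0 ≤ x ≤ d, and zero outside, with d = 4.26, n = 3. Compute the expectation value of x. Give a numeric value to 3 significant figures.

2.13

⟨x⟩ = ∫ x·|ψ|² dx / ∫|ψ|² dx (integrals over the domain).
With sin²θ = (1 − cos2θ)/2 on 0 ≤ x ≤ d: ∫sin²(nπx/d) dx = d/2, ∫x·sin²(nπx/d) dx = d²/4, ∫x²·sin²(nπx/d) dx = d³·(1/6 − 1/(4n²π²)); higher powers xᵏ the same way, integrating xᵏ·cos(2nπx/d) by parts.
State is unnormalized: ∫|ψ|² dx = 2.1300, and ∫ψ*·x·ψ dx = 4.5369, so ⟨x⟩ = 4.5369 / 2.1300.
⟨x⟩ = 2.1300.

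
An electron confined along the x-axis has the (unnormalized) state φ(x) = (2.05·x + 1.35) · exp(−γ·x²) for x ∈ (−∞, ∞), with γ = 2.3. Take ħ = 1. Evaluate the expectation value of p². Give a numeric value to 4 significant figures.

p² φ = −ħ² d²φ/dx²; ⟨p²⟩ = −ħ² ∫ φ*·φ'' dx / ∫|φ|² dx.
Expand each integrand as polynomial × e^(−2γx²) and use ∫x^(2j)·e^(−2γx²) dx = (2j−1)!!/(4γ)^j · √(π/(2γ)), odd powers → 0; here √(π/(2γ)) = 0.82641. Differentiate with the product rule, d/dx e^(−γx²) = −2γx·e^(−γx²).
State is unnormalized: ∫|φ|² dx = 1.8836, and ∫φ*·(−ħ² φ'') dx = 6.0689, so ⟨p²⟩ = 6.0689 / 1.8836.
⟨p²⟩ = 3.2219.

3.222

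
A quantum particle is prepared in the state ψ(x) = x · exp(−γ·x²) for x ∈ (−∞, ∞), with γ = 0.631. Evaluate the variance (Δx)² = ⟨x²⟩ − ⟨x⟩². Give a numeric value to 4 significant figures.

Compute ⟨x⟩ and ⟨x²⟩ separately, then (Δx)² = ⟨x²⟩ − ⟨x⟩².
Expand each integrand as polynomial × e^(−2γx²) and use ∫x^(2j)·e^(−2γx²) dx = (2j−1)!!/(4γ)^j · √(π/(2γ)), odd powers → 0; here √(π/(2γ)) = 1.5778.
Normalization: ∫|ψ|² dx = 0.62511.
⟨x⟩ = 0.0000 and ⟨x²⟩ = 1.1886.
(Δx)² = 1.1886 − (0.0000)² = 1.1886.

1.189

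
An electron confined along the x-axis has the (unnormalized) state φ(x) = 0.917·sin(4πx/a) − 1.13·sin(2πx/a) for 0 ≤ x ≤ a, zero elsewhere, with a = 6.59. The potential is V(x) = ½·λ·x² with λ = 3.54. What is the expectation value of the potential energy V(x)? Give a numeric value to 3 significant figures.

⟨V⟩ = ∫ V(x)·|φ|² dx / ∫|φ|² dx.
On 0 ≤ x ≤ a (j ≠ l): ∫sin²(jπx/a) dx = a/2, ∫sin(jπx/a)·sin(lπx/a) dx = 0; diagonal moments ∫x·sin²(jπx/a) dx = a²/4, ∫x²·sin²(jπx/a) dx = a³·(1/6 − 1/(4j²π²)); cross terms ∫x·sin(jπx/a)·sin(lπx/a) dx = 0 for j + l even and −4jla²/(π²(j² − l²)²) for j + l odd, ∫x²·sin(jπx/a)·sin(lπx/a) dx = (−1)^(j+l)·4jla³/(π²(j² − l²)²); higher powers the same way via product-to-sum and parts.
State is unnormalized: ∫|φ|² dx = 6.9781, and ∫φ*·V(x)·φ dx = 150.39, so ⟨V⟩ = 150.39 / 6.9781.
⟨V⟩ = 21.552.

21.6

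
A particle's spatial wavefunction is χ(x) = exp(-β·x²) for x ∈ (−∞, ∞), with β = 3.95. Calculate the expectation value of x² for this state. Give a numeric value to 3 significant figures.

0.0633

⟨x²⟩ = ∫ x²·|χ|² dx / ∫|χ|² dx (integrals over the domain).
Gaussian moments: ∫x^(2j)·e^(−2βx²) dx = (2j−1)!!/(4β)^j · √(π/(2β)), odd powers integrate to 0; here √(π/(2β)) = 0.63061.
State is unnormalized: ∫|χ|² dx = 0.63061, and ∫χ*·x²·χ dx = 0.039912, so ⟨x²⟩ = 0.039912 / 0.63061.
⟨x²⟩ = 0.063291.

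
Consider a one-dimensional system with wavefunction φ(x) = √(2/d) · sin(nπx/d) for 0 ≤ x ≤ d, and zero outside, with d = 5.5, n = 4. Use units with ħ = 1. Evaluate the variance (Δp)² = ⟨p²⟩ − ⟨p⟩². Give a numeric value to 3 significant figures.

Compute ⟨p⟩ and ⟨p²⟩ separately; (Δp)² = ⟨p²⟩ − ⟨p⟩².
d/dx sin(nπx/d) = (nπ/d)·cos(nπx/d) and d²/dx² sin(nπx/d) = −(nπ/d)²·sin(nπx/d); on 0 ≤ x ≤ d, ∫sin²(nπx/d) dx = d/2 and ∫sin(nπx/d)·cos(nπx/d) dx = 0.
⟨p⟩ = 0.0000 and ⟨p²⟩ = 5.2203.
(Δp)² = 5.2203 − (0.0000)² = 5.2203.

5.22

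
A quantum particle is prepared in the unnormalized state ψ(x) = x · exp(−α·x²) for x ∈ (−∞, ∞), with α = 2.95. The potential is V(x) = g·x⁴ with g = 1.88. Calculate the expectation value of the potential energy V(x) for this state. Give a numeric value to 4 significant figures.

0.2025

⟨V⟩ = ∫ V(x)·|ψ|² dx / ∫|ψ|² dx.
Expand each integrand as polynomial × e^(−2αx²) and use ∫x^(2j)·e^(−2αx²) dx = (2j−1)!!/(4α)^j · √(π/(2α)), odd powers → 0; here √(π/(2α)) = 0.72971.
State is unnormalized: ∫|ψ|² dx = 0.061840, and ∫ψ*·V(x)·ψ dx = 0.012524, so ⟨V⟩ = 0.012524 / 0.061840.
⟨V⟩ = 0.20253.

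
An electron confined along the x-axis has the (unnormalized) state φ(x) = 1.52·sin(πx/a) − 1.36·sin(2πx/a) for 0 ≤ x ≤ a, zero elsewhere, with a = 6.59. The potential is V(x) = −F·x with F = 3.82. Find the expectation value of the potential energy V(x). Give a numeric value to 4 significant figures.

-17.09

⟨V⟩ = ∫ V(x)·|φ|² dx / ∫|φ|² dx.
On 0 ≤ x ≤ a (j ≠ l): ∫sin²(jπx/a) dx = a/2, ∫sin(jπx/a)·sin(lπx/a) dx = 0; diagonal moments ∫x·sin²(jπx/a) dx = a²/4, ∫x²·sin²(jπx/a) dx = a³·(1/6 − 1/(4j²π²)); cross terms ∫x·sin(jπx/a)·sin(lπx/a) dx = 0 for j + l even and −4jla²/(π²(j² − l²)²) for j + l odd, ∫x²·sin(jπx/a)·sin(lπx/a) dx = (−1)^(j+l)·4jla³/(π²(j² − l²)²); higher powers the same way via product-to-sum and parts.
State is unnormalized: ∫|φ|² dx = 13.707, and ∫φ*·V(x)·φ dx = -234.30, so ⟨V⟩ = -234.30 / 13.707.
⟨V⟩ = -17.093.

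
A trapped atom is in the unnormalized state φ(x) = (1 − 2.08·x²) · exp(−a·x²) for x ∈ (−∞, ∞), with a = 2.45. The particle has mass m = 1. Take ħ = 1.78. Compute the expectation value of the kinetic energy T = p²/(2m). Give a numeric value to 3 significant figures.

T = −(ħ²/2m) d²/dx², so ⟨T⟩ = −(ħ²/2m) ∫ φ*·φ'' dx / ∫|φ|² dx; with m = 1.
Expand each integrand as polynomial × e^(−2ax²) and use ∫x^(2j)·e^(−2ax²) dx = (2j−1)!!/(4a)^j · √(π/(2a)), odd powers → 0; here √(π/(2a)) = 0.80071. Differentiate with the product rule, d/dx e^(−ax²) = −2ax·e^(−ax²).
State is unnormalized: ∫|φ|² dx = 0.56903, and ∫φ*·(−ħ²/2m · φ'') dx = 5.4070, so ⟨T⟩ = 5.4070 / 0.56903.
⟨T⟩ = 9.5022.

9.50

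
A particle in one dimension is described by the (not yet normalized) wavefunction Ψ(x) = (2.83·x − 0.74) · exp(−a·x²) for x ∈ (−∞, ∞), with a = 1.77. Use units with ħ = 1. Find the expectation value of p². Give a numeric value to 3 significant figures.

4.16

p² Ψ = −ħ² d²Ψ/dx²; ⟨p²⟩ = −ħ² ∫ Ψ*·Ψ'' dx / ∫|Ψ|² dx.
Expand each integrand as polynomial × e^(−2ax²) and use ∫x^(2j)·e^(−2ax²) dx = (2j−1)!!/(4a)^j · √(π/(2a)), odd powers → 0; here √(π/(2a)) = 0.94205. Differentiate with the product rule, d/dx e^(−ax²) = −2ax·e^(−ax²).
State is unnormalized: ∫|Ψ|² dx = 1.5815, and ∫Ψ*·(−ħ² Ψ'') dx = 6.5717, so ⟨p²⟩ = 6.5717 / 1.5815.
⟨p²⟩ = 4.1553.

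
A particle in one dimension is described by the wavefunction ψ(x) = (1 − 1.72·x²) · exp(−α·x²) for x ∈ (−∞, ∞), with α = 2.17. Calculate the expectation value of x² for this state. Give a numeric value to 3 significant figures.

0.0639

⟨x²⟩ = ∫ x²·|ψ|² dx / ∫|ψ|² dx (integrals over the domain).
Expand each integrand as polynomial × e^(−2αx²) and use ∫x^(2j)·e^(−2αx²) dx = (2j−1)!!/(4α)^j · √(π/(2α)), odd powers → 0; here √(π/(2α)) = 0.85081.
State is unnormalized: ∫|ψ|² dx = 0.61384, and ∫ψ*·x²·ψ dx = 0.039213, so ⟨x²⟩ = 0.039213 / 0.61384.
⟨x²⟩ = 0.063881.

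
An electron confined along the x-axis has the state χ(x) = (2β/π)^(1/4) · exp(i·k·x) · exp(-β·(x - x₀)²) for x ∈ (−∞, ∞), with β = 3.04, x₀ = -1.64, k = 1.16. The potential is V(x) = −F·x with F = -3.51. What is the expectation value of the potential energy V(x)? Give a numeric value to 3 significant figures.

-5.76

⟨V⟩ = ∫ V(x)·|χ|² dx.
Gaussian moments (u = x − x₀): ∫u^(2j)·e^(−2βu²) du = (2j−1)!!/(4β)^j · √(π/(2β)), odd powers integrate to 0; here √(π/(2β)) = 0.71882.
⟨V⟩ = -5.7564.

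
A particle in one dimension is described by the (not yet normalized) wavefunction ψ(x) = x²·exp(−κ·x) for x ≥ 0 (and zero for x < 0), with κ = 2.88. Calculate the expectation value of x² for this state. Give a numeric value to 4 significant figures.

⟨x²⟩ = ∫ x²·|ψ|² dx / ∫|ψ|² dx (integrals over the domain).
Every integrand reduces to terms xʲ·e^(−2κx) on [0, ∞); use ∫₀^∞ xʲ·e^(−2κx) dx = j!/(2κ)^(j+1).
State is unnormalized: ∫|ψ|² dx = 0.0037853, and ∫ψ*·x²·ψ dx = 0.0034227, so ⟨x²⟩ = 0.0034227 / 0.0037853.
⟨x²⟩ = 0.90422.

0.9042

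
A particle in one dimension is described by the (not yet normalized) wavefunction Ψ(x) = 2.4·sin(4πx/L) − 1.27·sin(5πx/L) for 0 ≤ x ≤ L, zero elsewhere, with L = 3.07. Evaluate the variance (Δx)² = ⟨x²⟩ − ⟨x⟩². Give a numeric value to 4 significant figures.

Compute ⟨x⟩ and ⟨x²⟩ separately, then (Δx)² = ⟨x²⟩ − ⟨x⟩².
On 0 ≤ x ≤ L (j ≠ l): ∫sin²(jπx/L) dx = L/2, ∫sin(jπx/L)·sin(lπx/L) dx = 0; diagonal moments ∫x·sin²(jπx/L) dx = L²/4, ∫x²·sin²(jπx/L) dx = L³·(1/6 − 1/(4j²π²)); cross terms ∫x·sin(jπx/L)·sin(lπx/L) dx = 0 for j + l even and −4jlL²/(π²(j² − l²)²) for j + l odd, ∫x²·sin(jπx/L)·sin(lπx/L) dx = (−1)^(j+l)·4jlL³/(π²(j² − l²)²); higher powers the same way via product-to-sum and parts.
Normalization: ∫|Ψ|² dx = 11.317.
⟨x⟩ = 2.0430 and ⟨x²⟩ = 4.6738.
(Δx)² = 4.6738 − (2.0430)² = 0.49983.

0.4998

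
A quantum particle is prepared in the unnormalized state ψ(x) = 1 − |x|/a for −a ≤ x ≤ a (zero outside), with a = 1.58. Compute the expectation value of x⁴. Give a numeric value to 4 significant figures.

⟨x⁴⟩ = ∫ x⁴·|ψ|² dx / ∫|ψ|² dx (integrals over the domain).
ψ is even, so ∫ over [−a, a] = 2∫₀ᵃ with ψ = 1 − x/a there: ∫₀ᵃ (1 − x/a)² dx = a/3, ∫₀ᵃ x²(1 − x/a)² dx = a³/30, ∫₀ᵃ x⁴(1 − x/a)² dx = a⁵/105.
State is unnormalized: ∫|ψ|² dx = 1.0533, and ∫ψ*·x⁴·ψ dx = 0.18755, so ⟨x⁴⟩ = 0.18755 / 1.0533.
⟨x⁴⟩ = 0.17806.

0.1781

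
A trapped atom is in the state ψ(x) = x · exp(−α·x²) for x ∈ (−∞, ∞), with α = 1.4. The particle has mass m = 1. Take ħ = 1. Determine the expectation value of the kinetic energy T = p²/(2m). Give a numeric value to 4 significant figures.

2.100

T = −(ħ²/2m) d²/dx², so ⟨T⟩ = −(ħ²/2m) ∫ ψ*·ψ'' dx / ∫|ψ|² dx; with m = 1.
Expand each integrand as polynomial × e^(−2αx²) and use ∫x^(2j)·e^(−2αx²) dx = (2j−1)!!/(4α)^j · √(π/(2α)), odd powers → 0; here √(π/(2α)) = 1.0592. Differentiate with the product rule, d/dx e^(−αx²) = −2αx·e^(−αx²).
State is unnormalized: ∫|ψ|² dx = 0.18915, and ∫ψ*·(−ħ²/2m · ψ'') dx = 0.39722, so ⟨T⟩ = 0.39722 / 0.18915.
⟨T⟩ = 2.1000.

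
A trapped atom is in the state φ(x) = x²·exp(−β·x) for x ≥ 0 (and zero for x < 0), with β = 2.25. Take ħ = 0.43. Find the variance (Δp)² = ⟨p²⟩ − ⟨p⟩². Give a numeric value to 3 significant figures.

Compute ⟨p⟩ and ⟨p²⟩ separately; (Δp)² = ⟨p²⟩ − ⟨p⟩².
Differentiate x²·exp(−β·x) with the product rule; every integrand then reduces to terms xʲ·e^(−2βx) on [0, ∞), with ∫₀^∞ xʲ·e^(−2βx) dx = j!/(2β)^(j+1).
Normalization: ∫|φ|² dx = 0.013006.
⟨p⟩ = 0.0000 and ⟨p²⟩ = 0.31202.
(Δp)² = 0.31202 − (0.0000)² = 0.31202.

0.312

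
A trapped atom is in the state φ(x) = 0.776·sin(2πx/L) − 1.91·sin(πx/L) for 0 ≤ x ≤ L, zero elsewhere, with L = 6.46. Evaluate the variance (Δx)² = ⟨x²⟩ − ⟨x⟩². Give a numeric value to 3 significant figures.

0.930

Compute ⟨x⟩ and ⟨x²⟩ separately, then (Δx)² = ⟨x²⟩ − ⟨x⟩².
On 0 ≤ x ≤ L (j ≠ l): ∫sin²(jπx/L) dx = L/2, ∫sin(jπx/L)·sin(lπx/L) dx = 0; diagonal moments ∫x·sin²(jπx/L) dx = L²/4, ∫x²·sin²(jπx/L) dx = L³·(1/6 − 1/(4j²π²)); cross terms ∫x·sin(jπx/L)·sin(lπx/L) dx = 0 for j + l even and −4jlL²/(π²(j² − l²)²) for j + l odd, ∫x²·sin(jπx/L)·sin(lπx/L) dx = (−1)^(j+l)·4jlL³/(π²(j² − l²)²); higher powers the same way via product-to-sum and parts.
Normalization: ∫|φ|² dx = 13.728.
⟨x⟩ = 4.0416 and ⟨x²⟩ = 17.264.
(Δx)² = 17.264 − (4.0416)² = 0.92951.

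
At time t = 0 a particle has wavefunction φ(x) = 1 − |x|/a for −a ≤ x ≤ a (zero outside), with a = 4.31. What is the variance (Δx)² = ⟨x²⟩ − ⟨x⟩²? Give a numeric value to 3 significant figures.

Compute ⟨x⟩ and ⟨x²⟩ separately, then (Δx)² = ⟨x²⟩ − ⟨x⟩².
φ is even, so ∫ over [−a, a] = 2∫₀ᵃ with φ = 1 − x/a there: ∫₀ᵃ (1 − x/a)² dx = a/3, ∫₀ᵃ x²(1 − x/a)² dx = a³/30, ∫₀ᵃ x⁴(1 − x/a)² dx = a⁵/105.
Normalization: ∫|φ|² dx = 2.8733.
⟨x⟩ = 0.0000 and ⟨x²⟩ = 1.8576.
(Δx)² = 1.8576 − (0.0000)² = 1.8576.

1.86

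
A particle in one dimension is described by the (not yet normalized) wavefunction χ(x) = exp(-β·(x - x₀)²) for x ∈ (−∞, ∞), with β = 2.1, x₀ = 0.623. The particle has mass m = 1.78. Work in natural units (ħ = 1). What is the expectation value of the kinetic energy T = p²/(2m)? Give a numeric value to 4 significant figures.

T = −(ħ²/2m) d²/dx², so ⟨T⟩ = −(ħ²/2m) ∫ χ*·χ'' dx / ∫|χ|² dx; with m = 1.78.
Gaussian moments (u = x − x₀): ∫u^(2j)·e^(−2βu²) du = (2j−1)!!/(4β)^j · √(π/(2β)), odd powers integrate to 0; here √(π/(2β)) = 0.86487. Derivatives: d/dx e^(−βu²) = −2βu·e^(−βu²), d²/dx² e^(−βu²) = (4β²u² − 2β)·e^(−βu²).
State is unnormalized: ∫|χ|² dx = 0.86487, and ∫χ*·(−ħ²/2m · χ'') dx = 0.51018, so ⟨T⟩ = 0.51018 / 0.86487.
⟨T⟩ = 0.58989.

0.5899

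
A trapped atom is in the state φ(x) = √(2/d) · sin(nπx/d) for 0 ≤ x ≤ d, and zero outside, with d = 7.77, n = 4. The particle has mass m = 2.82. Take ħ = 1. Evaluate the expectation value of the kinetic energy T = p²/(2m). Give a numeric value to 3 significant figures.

T = −(ħ²/2m) d²/dx², so ⟨T⟩ = −(ħ²/2m) ∫ φ*·φ'' dx; with m = 2.82.
d/dx sin(nπx/d) = (nπ/d)·cos(nπx/d) and d²/dx² sin(nπx/d) = −(nπ/d)²·sin(nπx/d); on 0 ≤ x ≤ d, ∫sin²(nπx/d) dx = d/2 and ∫sin(nπx/d)·cos(nπx/d) dx = 0.
⟨T⟩ = 0.46377.

0.464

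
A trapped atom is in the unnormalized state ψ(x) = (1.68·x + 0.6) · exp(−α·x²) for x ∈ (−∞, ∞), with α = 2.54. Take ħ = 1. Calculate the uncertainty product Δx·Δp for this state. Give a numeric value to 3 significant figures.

Δx = √(⟨x²⟩−⟨x⟩²), Δp = √(⟨p²⟩−⟨p⟩²).
Expand each integrand as polynomial × e^(−2αx²) and use ∫x^(2j)·e^(−2αx²) dx = (2j−1)!!/(4α)^j · √(π/(2α)), odd powers → 0; here √(π/(2α)) = 0.78640. Differentiate with the product rule, d/dx e^(−αx²) = −2αx·e^(−αx²).
Normalization: ∫|ψ|² dx = 0.50156.
⟨x⟩ = 0.31111, ⟨x²⟩ = 0.18416 ⇒ Δx = 0.29559.
⟨p⟩ = 0.0000, ⟨p²⟩ = 4.7526 ⇒ Δp = 2.1801.
Δx·Δp = 0.64440.

0.644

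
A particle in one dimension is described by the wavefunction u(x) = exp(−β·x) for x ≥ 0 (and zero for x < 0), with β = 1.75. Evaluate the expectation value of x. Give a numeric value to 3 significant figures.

0.286

⟨x⟩ = ∫ x·|u|² dx / ∫|u|² dx (integrals over the domain).
Every integrand reduces to terms xʲ·e^(−2βx) on [0, ∞); use ∫₀^∞ xʲ·e^(−2βx) dx = j!/(2β)^(j+1).
State is unnormalized: ∫|u|² dx = 0.28571, and ∫u*·x·u dx = 0.081633, so ⟨x⟩ = 0.081633 / 0.28571.
⟨x⟩ = 0.28571.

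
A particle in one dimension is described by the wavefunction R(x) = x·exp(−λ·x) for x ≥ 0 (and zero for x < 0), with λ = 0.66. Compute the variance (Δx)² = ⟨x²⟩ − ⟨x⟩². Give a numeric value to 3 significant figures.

1.72

Compute ⟨x⟩ and ⟨x²⟩ separately, then (Δx)² = ⟨x²⟩ − ⟨x⟩².
Every integrand reduces to terms xʲ·e^(−2λx) on [0, ∞); use ∫₀^∞ xʲ·e^(−2λx) dx = j!/(2λ)^(j+1).
Normalization: ∫|R|² dx = 0.86958.
⟨x⟩ = 2.2727 and ⟨x²⟩ = 6.8871.
(Δx)² = 6.8871 − (2.2727)² = 1.7218.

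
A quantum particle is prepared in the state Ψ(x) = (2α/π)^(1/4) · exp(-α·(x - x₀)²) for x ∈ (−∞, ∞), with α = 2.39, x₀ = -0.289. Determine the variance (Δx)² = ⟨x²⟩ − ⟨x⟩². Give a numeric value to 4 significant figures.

Compute ⟨x⟩ and ⟨x²⟩ separately, then (Δx)² = ⟨x²⟩ − ⟨x⟩².
Gaussian moments (u = x − x₀): ∫u^(2j)·e^(−2αu²) du = (2j−1)!!/(4α)^j · √(π/(2α)), odd powers integrate to 0; here √(π/(2α)) = 0.81070.
⟨x⟩ = -0.28900 and ⟨x²⟩ = 0.18812.
(Δx)² = 0.18812 − (-0.28900)² = 0.10460.

0.1046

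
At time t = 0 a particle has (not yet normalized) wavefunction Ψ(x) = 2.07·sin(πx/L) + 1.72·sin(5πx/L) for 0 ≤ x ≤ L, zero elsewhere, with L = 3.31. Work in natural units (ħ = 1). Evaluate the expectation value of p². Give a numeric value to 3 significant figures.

p² Ψ = −ħ² d²Ψ/dx²; ⟨p²⟩ = −ħ² ∫ Ψ*·Ψ'' dx / ∫|Ψ|² dx.
d²/dx² sin(jπx/L) = −(jπ/L)²·sin(jπx/L); on 0 ≤ x ≤ L, ∫sin²(jπx/L) dx = L/2 and ∫sin(jπx/L)·sin(lπx/L) dx = 0 for j ≠ l, so only diagonal terms survive in ∫|Ψ|² and ∫Ψ·Ψ″; ∫Ψ·Ψ′ dx = [Ψ²/2] between the walls = 0.
State is unnormalized: ∫|Ψ|² dx = 11.988, and ∫Ψ*·(−ħ² Ψ'') dx = 116.65, so ⟨p²⟩ = 116.65 / 11.988.
⟨p²⟩ = 9.7311.

9.73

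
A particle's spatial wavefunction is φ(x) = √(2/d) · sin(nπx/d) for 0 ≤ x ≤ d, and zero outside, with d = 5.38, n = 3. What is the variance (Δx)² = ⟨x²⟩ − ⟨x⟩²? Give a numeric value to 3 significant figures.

Compute ⟨x⟩ and ⟨x²⟩ separately, then (Δx)² = ⟨x²⟩ − ⟨x⟩².
With sin²θ = (1 − cos2θ)/2 on 0 ≤ x ≤ d: ∫sin²(nπx/d) dx = d/2, ∫x·sin²(nπx/d) dx = d²/4, ∫x²·sin²(nπx/d) dx = d³·(1/6 − 1/(4n²π²)); higher powers xᵏ the same way, integrating xᵏ·cos(2nπx/d) by parts.
⟨x⟩ = 2.6900 and ⟨x²⟩ = 9.4852.
(Δx)² = 9.4852 − (2.6900)² = 2.2491.

2.25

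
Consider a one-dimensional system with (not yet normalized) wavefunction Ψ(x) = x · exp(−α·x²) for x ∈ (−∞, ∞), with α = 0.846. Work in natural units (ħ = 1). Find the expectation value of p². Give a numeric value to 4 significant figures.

2.538

p² Ψ = −ħ² d²Ψ/dx²; ⟨p²⟩ = −ħ² ∫ Ψ*·Ψ'' dx / ∫|Ψ|² dx.
Expand each integrand as polynomial × e^(−2αx²) and use ∫x^(2j)·e^(−2αx²) dx = (2j−1)!!/(4α)^j · √(π/(2α)), odd powers → 0; here √(π/(2α)) = 1.3626. Differentiate with the product rule, d/dx e^(−αx²) = −2αx·e^(−αx²).
State is unnormalized: ∫|Ψ|² dx = 0.40267, and ∫Ψ*·(−ħ² Ψ'') dx = 1.0220, so ⟨p²⟩ = 1.0220 / 0.40267.
⟨p²⟩ = 2.5380.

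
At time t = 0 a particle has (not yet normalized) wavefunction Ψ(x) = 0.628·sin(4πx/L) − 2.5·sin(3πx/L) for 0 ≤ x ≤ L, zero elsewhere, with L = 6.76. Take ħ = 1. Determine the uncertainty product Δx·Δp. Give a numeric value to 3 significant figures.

2.53

Δx = √(⟨x²⟩−⟨x⟩²), Δp = √(⟨p²⟩−⟨p⟩²).
On 0 ≤ x ≤ L (j ≠ l): ∫sin²(jπx/L) dx = L/2, ∫sin(jπx/L)·sin(lπx/L) dx = 0; diagonal moments ∫x·sin²(jπx/L) dx = L²/4, ∫x²·sin²(jπx/L) dx = L³·(1/6 − 1/(4j²π²)); cross terms ∫x·sin(jπx/L)·sin(lπx/L) dx = 0 for j + l even and −4jlL²/(π²(j² − l²)²) for j + l odd, ∫x²·sin(jπx/L)·sin(lπx/L) dx = (−1)^(j+l)·4jlL³/(π²(j² − l²)²); higher powers the same way via product-to-sum and parts. d²/dx² sin(jπx/L) = −(jπ/L)²·sin(jπx/L); on 0 ≤ x ≤ L, ∫sin²(jπx/L) dx = L/2 and ∫sin(jπx/L)·sin(lπx/L) dx = 0 for j ≠ l, so only diagonal terms survive in ∫|Ψ|² and ∫Ψ·Ψ″; ∫Ψ·Ψ′ dx = [Ψ²/2] between the walls = 0.
Normalization: ∫|Ψ|² dx = 22.458.
⟨x⟩ = 4.0142, ⟨x²⟩ = 19.269 ⇒ Δx = 1.7764.
⟨p⟩ = 0.0000, ⟨p²⟩ = 2.0335 ⇒ Δp = 1.4260.
Δx·Δp = 2.5331.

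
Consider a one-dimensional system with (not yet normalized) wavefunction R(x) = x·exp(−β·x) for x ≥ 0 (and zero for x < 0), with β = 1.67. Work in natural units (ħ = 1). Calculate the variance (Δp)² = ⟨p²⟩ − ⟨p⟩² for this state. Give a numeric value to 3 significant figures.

Compute ⟨p⟩ and ⟨p²⟩ separately; (Δp)² = ⟨p²⟩ − ⟨p⟩².
Differentiate x·exp(−β·x) with the product rule; every integrand then reduces to terms xʲ·e^(−2βx) on [0, ∞), with ∫₀^∞ xʲ·e^(−2βx) dx = j!/(2β)^(j+1).
Normalization: ∫|R|² dx = 0.053677.
⟨p⟩ = 0.0000 and ⟨p²⟩ = 2.7889.
(Δp)² = 2.7889 − (0.0000)² = 2.7889.

2.79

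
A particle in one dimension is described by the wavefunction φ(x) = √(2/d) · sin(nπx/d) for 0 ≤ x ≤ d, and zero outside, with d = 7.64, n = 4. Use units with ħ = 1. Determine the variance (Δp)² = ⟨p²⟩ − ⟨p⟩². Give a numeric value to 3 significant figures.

Compute ⟨p⟩ and ⟨p²⟩ separately; (Δp)² = ⟨p²⟩ − ⟨p⟩².
d/dx sin(nπx/d) = (nπ/d)·cos(nπx/d) and d²/dx² sin(nπx/d) = −(nπ/d)²·sin(nπx/d); on 0 ≤ x ≤ d, ∫sin²(nπx/d) dx = d/2 and ∫sin(nπx/d)·cos(nπx/d) dx = 0.
⟨p⟩ = 0.0000 and ⟨p²⟩ = 2.7054.
(Δp)² = 2.7054 − (0.0000)² = 2.7054.

2.71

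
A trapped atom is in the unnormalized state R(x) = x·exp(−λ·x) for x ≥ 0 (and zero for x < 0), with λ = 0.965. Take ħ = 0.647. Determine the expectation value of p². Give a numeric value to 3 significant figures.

0.390

p² R = −ħ² d²R/dx²; ⟨p²⟩ = −ħ² ∫ R*·R'' dx / ∫|R|² dx.
Differentiate x·exp(−λ·x) with the product rule; every integrand then reduces to terms xʲ·e^(−2λx) on [0, ∞), with ∫₀^∞ xʲ·e^(−2λx) dx = j!/(2λ)^(j+1).
State is unnormalized: ∫|R|² dx = 0.27820, and ∫R*·(−ħ² R'') dx = 0.10845, so ⟨p²⟩ = 0.10845 / 0.27820.
⟨p²⟩ = 0.38982.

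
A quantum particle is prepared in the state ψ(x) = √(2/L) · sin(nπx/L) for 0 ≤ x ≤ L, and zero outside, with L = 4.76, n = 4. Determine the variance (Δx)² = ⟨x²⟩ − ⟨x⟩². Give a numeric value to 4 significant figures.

1.816

Compute ⟨x⟩ and ⟨x²⟩ separately, then (Δx)² = ⟨x²⟩ − ⟨x⟩².
With sin²θ = (1 − cos2θ)/2 on 0 ≤ x ≤ L: ∫sin²(nπx/L) dx = L/2, ∫x·sin²(nπx/L) dx = L²/4, ∫x²·sin²(nπx/L) dx = L³·(1/6 − 1/(4n²π²)); higher powers xᵏ the same way, integrating xᵏ·cos(2nπx/L) by parts.
⟨x⟩ = 2.3800 and ⟨x²⟩ = 7.4808.
(Δx)² = 7.4808 − (2.3800)² = 1.8164.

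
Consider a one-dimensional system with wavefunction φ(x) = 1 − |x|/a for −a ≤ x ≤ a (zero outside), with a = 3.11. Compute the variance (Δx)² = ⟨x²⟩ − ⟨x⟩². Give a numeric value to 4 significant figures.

Compute ⟨x⟩ and ⟨x²⟩ separately, then (Δx)² = ⟨x²⟩ − ⟨x⟩².
φ is even, so ∫ over [−a, a] = 2∫₀ᵃ with φ = 1 − x/a there: ∫₀ᵃ (1 − x/a)² dx = a/3, ∫₀ᵃ x²(1 − x/a)² dx = a³/30, ∫₀ᵃ x⁴(1 − x/a)² dx = a⁵/105.
Normalization: ∫|φ|² dx = 2.0733.
⟨x⟩ = 0.0000 and ⟨x²⟩ = 0.96721.
(Δx)² = 0.96721 − (0.0000)² = 0.96721.

0.9672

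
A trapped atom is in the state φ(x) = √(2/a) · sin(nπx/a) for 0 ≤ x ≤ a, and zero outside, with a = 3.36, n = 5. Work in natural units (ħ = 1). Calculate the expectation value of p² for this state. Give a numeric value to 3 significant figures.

21.9

p² φ = −ħ² d²φ/dx²; ⟨p²⟩ = −ħ² ∫ φ*·φ'' dx.
d/dx sin(nπx/a) = (nπ/a)·cos(nπx/a) and d²/dx² sin(nπx/a) = −(nπ/a)²·sin(nπx/a); on 0 ≤ x ≤ a, ∫sin²(nπx/a) dx = a/2 and ∫sin(nπx/a)·cos(nπx/a) dx = 0.
⟨p²⟩ = 21.856.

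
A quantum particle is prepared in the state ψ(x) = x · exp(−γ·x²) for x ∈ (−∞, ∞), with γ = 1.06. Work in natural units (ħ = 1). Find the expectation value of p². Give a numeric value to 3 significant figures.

p² ψ = −ħ² d²ψ/dx²; ⟨p²⟩ = −ħ² ∫ ψ*·ψ'' dx / ∫|ψ|² dx.
Expand each integrand as polynomial × e^(−2γx²) and use ∫x^(2j)·e^(−2γx²) dx = (2j−1)!!/(4γ)^j · √(π/(2γ)), odd powers → 0; here √(π/(2γ)) = 1.2173. Differentiate with the product rule, d/dx e^(−γx²) = −2γx·e^(−γx²).
State is unnormalized: ∫|ψ|² dx = 0.28711, and ∫ψ*·(−ħ² ψ'') dx = 0.91299, so ⟨p²⟩ = 0.91299 / 0.28711.
⟨p²⟩ = 3.1800.

3.18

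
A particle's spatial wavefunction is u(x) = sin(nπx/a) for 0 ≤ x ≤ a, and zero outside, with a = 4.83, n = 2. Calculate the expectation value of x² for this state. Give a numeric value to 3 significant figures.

⟨x²⟩ = ∫ x²·|u|² dx / ∫|u|² dx (integrals over the domain).
With sin²θ = (1 − cos2θ)/2 on 0 ≤ x ≤ a: ∫sin²(nπx/a) dx = a/2, ∫x·sin²(nπx/a) dx = a²/4, ∫x²·sin²(nπx/a) dx = a³·(1/6 − 1/(4n²π²)); higher powers xᵏ the same way, integrating xᵏ·cos(2nπx/a) by parts.
State is unnormalized: ∫|u|² dx = 2.4150, and ∫u*·x²·u dx = 18.066, so ⟨x²⟩ = 18.066 / 2.4150.
⟨x²⟩ = 7.4808.

7.48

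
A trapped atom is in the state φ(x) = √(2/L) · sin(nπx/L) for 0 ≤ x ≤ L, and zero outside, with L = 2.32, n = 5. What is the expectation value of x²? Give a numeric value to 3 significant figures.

1.78

⟨x²⟩ = ∫ x²·|φ|² dx (integrals over the domain).
With sin²θ = (1 − cos2θ)/2 on 0 ≤ x ≤ L: ∫sin²(nπx/L) dx = L/2, ∫x·sin²(nπx/L) dx = L²/4, ∫x²·sin²(nπx/L) dx = L³·(1/6 − 1/(4n²π²)); higher powers xᵏ the same way, integrating xᵏ·cos(2nπx/L) by parts.
⟨x²⟩ = 1.7832.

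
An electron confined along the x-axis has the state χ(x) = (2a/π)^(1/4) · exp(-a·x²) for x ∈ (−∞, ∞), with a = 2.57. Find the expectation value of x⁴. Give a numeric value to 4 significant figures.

⟨x⁴⟩ = ∫ x⁴·|χ|² dx (integrals over the domain).
Gaussian moments: ∫x^(2j)·e^(−2ax²) dx = (2j−1)!!/(4a)^j · √(π/(2a)), odd powers integrate to 0; here √(π/(2a)) = 0.78180.
⟨x⁴⟩ = 0.028388.

0.02839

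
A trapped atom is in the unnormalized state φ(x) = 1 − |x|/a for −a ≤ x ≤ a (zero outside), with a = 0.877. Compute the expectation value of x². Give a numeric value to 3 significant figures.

⟨x²⟩ = ∫ x²·|φ|² dx / ∫|φ|² dx (integrals over the domain).
φ is even, so ∫ over [−a, a] = 2∫₀ᵃ with φ = 1 − x/a there: ∫₀ᵃ (1 − x/a)² dx = a/3, ∫₀ᵃ x²(1 − x/a)² dx = a³/30, ∫₀ᵃ x⁴(1 − x/a)² dx = a⁵/105.
State is unnormalized: ∫|φ|² dx = 0.58467, and ∫φ*·x²·φ dx = 0.044968, so ⟨x²⟩ = 0.044968 / 0.58467.
⟨x²⟩ = 0.076913.

0.0769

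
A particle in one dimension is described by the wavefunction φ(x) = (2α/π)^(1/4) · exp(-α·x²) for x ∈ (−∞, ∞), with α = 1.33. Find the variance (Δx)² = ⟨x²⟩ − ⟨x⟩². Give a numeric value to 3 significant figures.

0.188

Compute ⟨x⟩ and ⟨x²⟩ separately, then (Δx)² = ⟨x²⟩ − ⟨x⟩².
Gaussian moments: ∫x^(2j)·e^(−2αx²) dx = (2j−1)!!/(4α)^j · √(π/(2α)), odd powers integrate to 0; here √(π/(2α)) = 1.0868.
⟨x⟩ = 0.0000 and ⟨x²⟩ = 0.18797.
(Δx)² = 0.18797 − (0.0000)² = 0.18797.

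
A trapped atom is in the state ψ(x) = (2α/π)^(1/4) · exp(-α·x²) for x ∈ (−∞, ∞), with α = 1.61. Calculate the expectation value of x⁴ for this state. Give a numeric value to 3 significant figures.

0.0723

⟨x⁴⟩ = ∫ x⁴·|ψ|² dx (integrals over the domain).
Gaussian moments: ∫x^(2j)·e^(−2αx²) dx = (2j−1)!!/(4α)^j · √(π/(2α)), odd powers integrate to 0; here √(π/(2α)) = 0.98775.
⟨x⁴⟩ = 0.072335.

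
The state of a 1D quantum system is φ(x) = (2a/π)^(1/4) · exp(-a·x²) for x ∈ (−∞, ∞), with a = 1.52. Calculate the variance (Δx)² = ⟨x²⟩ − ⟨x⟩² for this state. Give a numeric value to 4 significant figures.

Compute ⟨x⟩ and ⟨x²⟩ separately, then (Δx)² = ⟨x²⟩ − ⟨x⟩².
Gaussian moments: ∫x^(2j)·e^(−2ax²) dx = (2j−1)!!/(4a)^j · √(π/(2a)), odd powers integrate to 0; here √(π/(2a)) = 1.0166.
⟨x⟩ = 0.0000 and ⟨x²⟩ = 0.16447.
(Δx)² = 0.16447 − (0.0000)² = 0.16447.

0.1645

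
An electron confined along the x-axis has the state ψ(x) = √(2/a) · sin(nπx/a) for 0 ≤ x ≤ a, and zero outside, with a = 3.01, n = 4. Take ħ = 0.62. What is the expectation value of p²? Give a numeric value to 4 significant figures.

p² ψ = −ħ² d²ψ/dx²; ⟨p²⟩ = −ħ² ∫ ψ*·ψ'' dx.
d/dx sin(nπx/a) = (nπ/a)·cos(nπx/a) and d²/dx² sin(nπx/a) = −(nπ/a)²·sin(nπx/a); on 0 ≤ x ≤ a, ∫sin²(nπx/a) dx = a/2 and ∫sin(nπx/a)·cos(nπx/a) dx = 0.
⟨p²⟩ = 6.6999.

6.700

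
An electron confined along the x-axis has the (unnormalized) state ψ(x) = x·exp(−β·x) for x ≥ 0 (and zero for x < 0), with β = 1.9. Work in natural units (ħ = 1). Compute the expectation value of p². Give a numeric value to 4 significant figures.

p² ψ = −ħ² d²ψ/dx²; ⟨p²⟩ = −ħ² ∫ ψ*·ψ'' dx / ∫|ψ|² dx.
Differentiate x·exp(−β·x) with the product rule; every integrand then reduces to terms xʲ·e^(−2βx) on [0, ∞), with ∫₀^∞ xʲ·e^(−2βx) dx = j!/(2β)^(j+1).
State is unnormalized: ∫|ψ|² dx = 0.036448, and ∫ψ*·(−ħ² ψ'') dx = 0.13158, so ⟨p²⟩ = 0.13158 / 0.036448.
⟨p²⟩ = 3.6100.

3.610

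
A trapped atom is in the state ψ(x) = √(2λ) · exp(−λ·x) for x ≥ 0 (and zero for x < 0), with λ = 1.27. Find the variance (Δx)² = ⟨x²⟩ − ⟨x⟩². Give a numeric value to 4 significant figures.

0.1550

Compute ⟨x⟩ and ⟨x²⟩ separately, then (Δx)² = ⟨x²⟩ − ⟨x⟩².
Every integrand reduces to terms xʲ·e^(−2λx) on [0, ∞); use ∫₀^∞ xʲ·e^(−2λx) dx = j!/(2λ)^(j+1).
⟨x⟩ = 0.39370 and ⟨x²⟩ = 0.31000.
(Δx)² = 0.31000 − (0.39370)² = 0.15500.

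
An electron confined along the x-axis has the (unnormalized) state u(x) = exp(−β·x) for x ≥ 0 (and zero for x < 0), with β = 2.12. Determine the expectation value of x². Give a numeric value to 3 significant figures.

⟨x²⟩ = ∫ x²·|u|² dx / ∫|u|² dx (integrals over the domain).
Every integrand reduces to terms xʲ·e^(−2βx) on [0, ∞); use ∫₀^∞ xʲ·e^(−2βx) dx = j!/(2β)^(j+1).
State is unnormalized: ∫|u|² dx = 0.23585, and ∫u*·x²·u dx = 0.026238, so ⟨x²⟩ = 0.026238 / 0.23585.
⟨x²⟩ = 0.11125.

0.111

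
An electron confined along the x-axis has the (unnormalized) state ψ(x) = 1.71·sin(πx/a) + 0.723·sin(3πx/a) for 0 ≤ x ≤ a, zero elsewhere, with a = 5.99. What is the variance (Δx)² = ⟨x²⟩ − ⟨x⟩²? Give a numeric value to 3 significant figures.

Compute ⟨x⟩ and ⟨x²⟩ separately, then (Δx)² = ⟨x²⟩ − ⟨x⟩².
On 0 ≤ x ≤ a (j ≠ l): ∫sin²(jπx/a) dx = a/2, ∫sin(jπx/a)·sin(lπx/a) dx = 0; diagonal moments ∫x·sin²(jπx/a) dx = a²/4, ∫x²·sin²(jπx/a) dx = a³·(1/6 − 1/(4j²π²)); cross terms ∫x·sin(jπx/a)·sin(lπx/a) dx = 0 for j + l even and −4jla²/(π²(j² − l²)²) for j + l odd, ∫x²·sin(jπx/a)·sin(lπx/a) dx = (−1)^(j+l)·4jla³/(π²(j² − l²)²); higher powers the same way via product-to-sum and parts.
Normalization: ∫|ψ|² dx = 10.323.
⟨x⟩ = 2.9950 and ⟨x²⟩ = 11.365.
(Δx)² = 11.365 − (2.9950)² = 2.3953.

2.40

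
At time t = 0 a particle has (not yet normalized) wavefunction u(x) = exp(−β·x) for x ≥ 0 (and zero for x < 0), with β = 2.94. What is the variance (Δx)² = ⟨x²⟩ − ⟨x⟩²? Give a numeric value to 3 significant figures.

Compute ⟨x⟩ and ⟨x²⟩ separately, then (Δx)² = ⟨x²⟩ − ⟨x⟩².
Every integrand reduces to terms xʲ·e^(−2βx) on [0, ∞); use ∫₀^∞ xʲ·e^(−2βx) dx = j!/(2β)^(j+1).
Normalization: ∫|u|² dx = 0.17007.
⟨x⟩ = 0.17007 and ⟨x²⟩ = 0.057846.
(Δx)² = 0.057846 − (0.17007)² = 0.028923.

0.0289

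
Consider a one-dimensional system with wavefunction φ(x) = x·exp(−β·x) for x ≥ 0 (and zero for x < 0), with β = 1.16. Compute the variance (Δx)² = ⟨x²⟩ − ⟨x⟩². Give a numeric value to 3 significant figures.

0.557

Compute ⟨x⟩ and ⟨x²⟩ separately, then (Δx)² = ⟨x²⟩ − ⟨x⟩².
Every integrand reduces to terms xʲ·e^(−2βx) on [0, ∞); use ∫₀^∞ xʲ·e^(−2βx) dx = j!/(2β)^(j+1).
Normalization: ∫|φ|² dx = 0.16016.
⟨x⟩ = 1.2931 and ⟨x²⟩ = 2.2295.
(Δx)² = 2.2295 − (1.2931)² = 0.55737.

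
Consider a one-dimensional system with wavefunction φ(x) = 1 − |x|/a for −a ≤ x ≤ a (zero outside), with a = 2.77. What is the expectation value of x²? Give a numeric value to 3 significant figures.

⟨x²⟩ = ∫ x²·|φ|² dx / ∫|φ|² dx (integrals over the domain).
φ is even, so ∫ over [−a, a] = 2∫₀ᵃ with φ = 1 − x/a there: ∫₀ᵃ (1 − x/a)² dx = a/3, ∫₀ᵃ x²(1 − x/a)² dx = a³/30, ∫₀ᵃ x⁴(1 − x/a)² dx = a⁵/105.
State is unnormalized: ∫|φ|² dx = 1.8467, and ∫φ*·x²·φ dx = 1.4169, so ⟨x²⟩ = 1.4169 / 1.8467.
⟨x²⟩ = 0.76729.

0.767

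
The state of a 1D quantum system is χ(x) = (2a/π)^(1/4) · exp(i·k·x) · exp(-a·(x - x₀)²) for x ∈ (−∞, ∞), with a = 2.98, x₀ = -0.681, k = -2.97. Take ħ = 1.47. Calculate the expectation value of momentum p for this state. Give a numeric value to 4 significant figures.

-4.366

p χ = −iħ dχ/dx; then ⟨p⟩ = ∫ χ*·(pχ) dx.
Gaussian moments (u = x − x₀): ∫u^(2j)·e^(−2au²) du = (2j−1)!!/(4a)^j · √(π/(2a)), odd powers integrate to 0; here √(π/(2a)) = 0.72603. Derivatives: χ′ = (ik − 2au)·χ, χ″ = ((ik − 2au)² − 2a)·χ; the odd-in-u pieces drop out.
⟨p⟩ = -4.3659.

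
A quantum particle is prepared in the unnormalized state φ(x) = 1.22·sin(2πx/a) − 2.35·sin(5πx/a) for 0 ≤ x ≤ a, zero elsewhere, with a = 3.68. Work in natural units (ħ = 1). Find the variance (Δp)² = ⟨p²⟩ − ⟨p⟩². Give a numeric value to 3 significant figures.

Compute ⟨p⟩ and ⟨p²⟩ separately; (Δp)² = ⟨p²⟩ − ⟨p⟩².
d²/dx² sin(jπx/a) = −(jπ/a)²·sin(jπx/a); on 0 ≤ x ≤ a, ∫sin²(jπx/a) dx = a/2 and ∫sin(jπx/a)·sin(lπx/a) dx = 0 for j ≠ l, so only diagonal terms survive in ∫|φ|² and ∫φ·φ″; ∫φ·φ′ dx = [φ²/2] between the walls = 0.
Normalization: ∫|φ|² dx = 12.900.
⟨p⟩ = 0.0000 and ⟨p²⟩ = 14.971.
(Δp)² = 14.971 − (0.0000)² = 14.971.

15.0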